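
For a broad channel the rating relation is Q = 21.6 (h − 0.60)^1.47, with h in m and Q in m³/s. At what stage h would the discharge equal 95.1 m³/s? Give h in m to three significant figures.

h − h₀ = (Q/C)^(1/b) = (95.1/21.6)^(1/1.47) = 2.741 m
h = 0.60 + 2.741 = 3.341 m

3.34 m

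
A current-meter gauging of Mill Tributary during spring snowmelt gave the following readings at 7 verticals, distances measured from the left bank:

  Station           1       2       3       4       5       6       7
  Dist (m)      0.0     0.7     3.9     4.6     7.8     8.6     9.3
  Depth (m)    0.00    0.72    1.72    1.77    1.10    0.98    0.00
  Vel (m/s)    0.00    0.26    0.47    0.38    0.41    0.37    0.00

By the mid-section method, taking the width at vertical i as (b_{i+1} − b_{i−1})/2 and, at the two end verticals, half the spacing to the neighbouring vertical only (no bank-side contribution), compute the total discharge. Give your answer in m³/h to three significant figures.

15900 m³/h

w_2 = (3.9 − 0.0)/2 = 1.95 m; q_2 = 0.26 × 0.72 × 1.95 = 0.3650 m³/s
w_3 = (4.6 − 0.7)/2 = 1.95 m; q_3 = 0.47 × 1.72 × 1.95 = 1.576 m³/s
w_4 = (7.8 − 3.9)/2 = 1.95 m; q_4 = 0.38 × 1.77 × 1.95 = 1.312 m³/s
w_5 = (8.6 − 4.6)/2 = 2 m; q_5 = 0.41 × 1.10 × 2 = 0.9020 m³/s
w_6 = (9.3 − 7.8)/2 = 0.75 m; q_6 = 0.37 × 0.98 × 0.75 = 0.2720 m³/s
Stations 1, 7 contribute zero (depth or velocity is 0).
Q = Σ qᵢ = 4.427 m³/s
= 4.427 × 3600 = 15940 m³/h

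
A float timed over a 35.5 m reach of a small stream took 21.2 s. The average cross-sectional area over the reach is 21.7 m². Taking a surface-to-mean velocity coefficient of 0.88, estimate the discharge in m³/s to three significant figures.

32.0 m³/s

v_surface = L / t̄ = 35.5 / 21.2 = 1.675 m/s
v_mean = 0.88 × 1.675 = 1.474 m/s
Q = A × v_mean = 21.7 × 1.474 = 31.98 m³/s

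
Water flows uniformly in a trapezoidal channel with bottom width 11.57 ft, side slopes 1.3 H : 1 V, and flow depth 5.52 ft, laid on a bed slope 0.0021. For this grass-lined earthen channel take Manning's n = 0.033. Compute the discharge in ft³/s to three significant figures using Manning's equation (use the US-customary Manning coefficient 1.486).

A = (b + z·y)·y = (11.57 + 1.3×5.52)×5.52 = 103.5 ft²
P = b + 2y√(1+z²) = 11.57 + 2×5.52×√(1+1.3²) = 29.68 ft
R = A/P = 103.5/29.68 = 3.487 ft
Q = (1.486/n)·A·R^(2/3)·S^(1/2) = (1.486/0.033) × 103.5 × 3.487^(2/3) × 0.0021^(1/2) = 491.0 ft³/s

491 ft³/s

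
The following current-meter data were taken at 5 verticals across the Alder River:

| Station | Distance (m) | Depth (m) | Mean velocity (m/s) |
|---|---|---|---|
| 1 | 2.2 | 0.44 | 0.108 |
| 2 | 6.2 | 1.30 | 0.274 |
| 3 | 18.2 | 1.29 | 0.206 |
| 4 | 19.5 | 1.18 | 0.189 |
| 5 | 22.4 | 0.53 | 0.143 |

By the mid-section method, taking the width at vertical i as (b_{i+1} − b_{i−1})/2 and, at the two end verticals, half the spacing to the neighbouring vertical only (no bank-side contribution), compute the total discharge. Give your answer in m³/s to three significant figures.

5.29 m³/s

w_1 = (6.2 − 2.2)/2 = 2 m; q_1 = 0.108 × 0.44 × 2 = 0.09504 m³/s
w_2 = (18.2 − 2.2)/2 = 8 m; q_2 = 0.274 × 1.30 × 8 = 2.850 m³/s
w_3 = (19.5 − 6.2)/2 = 6.65 m; q_3 = 0.206 × 1.29 × 6.65 = 1.767 m³/s
w_4 = (22.4 − 18.2)/2 = 2.1 m; q_4 = 0.189 × 1.18 × 2.1 = 0.4683 m³/s
w_5 = (22.4 − 19.5)/2 = 1.45 m; q_5 = 0.143 × 0.53 × 1.45 = 0.1099 m³/s
Q = Σ qᵢ = 5.290 m³/s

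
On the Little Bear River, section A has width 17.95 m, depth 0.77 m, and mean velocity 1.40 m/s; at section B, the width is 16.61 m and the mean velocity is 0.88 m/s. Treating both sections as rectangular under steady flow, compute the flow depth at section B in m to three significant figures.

1.32 m

Q = A₁V₁ = (17.95×0.77) × 1.40 = 19.35 m³/s
d₂ = Q/(b₂ V₂) = 19.35/(16.61×0.88) = 1.324 m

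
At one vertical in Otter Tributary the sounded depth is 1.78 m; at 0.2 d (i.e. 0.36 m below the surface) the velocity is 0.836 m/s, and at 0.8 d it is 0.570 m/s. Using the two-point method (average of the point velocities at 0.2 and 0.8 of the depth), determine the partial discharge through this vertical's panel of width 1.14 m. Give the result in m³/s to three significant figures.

1.43 m³/s

v̄ = (0.836 + 0.570) / 2 = 0.7030 m/s
q = v̄ × d × w = 0.7030 × 1.78 × 1.14 = 1.427 m³/s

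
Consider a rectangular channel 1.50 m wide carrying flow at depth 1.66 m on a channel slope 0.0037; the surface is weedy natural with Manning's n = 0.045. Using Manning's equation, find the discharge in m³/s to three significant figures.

A = b·y = 1.50 × 1.66 = 2.490 m²
P = b + 2y = 1.50 + 2×1.66 = 4.820 m
R = A/P = 2.490/4.820 = 0.5166 m
Q = (1/n)·A·R^(2/3)·S^(1/2) = (1/0.045) × 2.490 × 0.5166^(2/3) × 0.0037^(1/2) = 2.167 m³/s

2.17 m³/s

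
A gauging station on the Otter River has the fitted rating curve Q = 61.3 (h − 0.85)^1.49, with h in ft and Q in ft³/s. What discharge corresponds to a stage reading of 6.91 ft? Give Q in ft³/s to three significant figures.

898 ft³/s

Q = 61.3 × (6.91 − 0.85)^1.49 = 61.3 × 6.06^1.49 = 898.1 ft³/s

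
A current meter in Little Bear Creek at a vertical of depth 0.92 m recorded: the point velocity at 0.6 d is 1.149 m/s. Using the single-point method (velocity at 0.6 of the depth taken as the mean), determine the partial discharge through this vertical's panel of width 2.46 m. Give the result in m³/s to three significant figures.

2.60 m³/s

v̄ = v₀.₆ = 1.149 m/s
q = v̄ × d × w = 1.149 × 0.92 × 2.46 = 2.600 m³/s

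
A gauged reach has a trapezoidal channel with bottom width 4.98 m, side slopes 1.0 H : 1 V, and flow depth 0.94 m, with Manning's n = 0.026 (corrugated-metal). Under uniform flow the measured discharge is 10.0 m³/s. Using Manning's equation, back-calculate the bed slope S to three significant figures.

A = (b + z·y)·y = (4.98 + 1.0×0.94)×0.94 = 5.565 m²
P = b + 2y√(1+z²) = 4.98 + 2×0.94×√(1+1.0²) = 7.639 m
R = A/P = 5.565/7.639 = 0.7285 m
S = (Q·n / (1·A·R^(2/3)))² = (10.0×0.026 / (1×5.565×0.8096))² = 0.003330

0.00333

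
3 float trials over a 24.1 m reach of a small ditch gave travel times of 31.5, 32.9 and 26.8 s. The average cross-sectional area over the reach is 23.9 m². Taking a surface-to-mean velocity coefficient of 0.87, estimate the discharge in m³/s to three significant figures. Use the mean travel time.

t̄ = (31.5 + 32.9 + 26.8) / 3 = 30.4 s
v_surface = L / t̄ = 24.1 / 30.4 = 0.7928 m/s
v_mean = 0.87 × 0.7928 = 0.6897 m/s
Q = A × v_mean = 23.9 × 0.6897 = 16.48 m³/s

16.5 m³/s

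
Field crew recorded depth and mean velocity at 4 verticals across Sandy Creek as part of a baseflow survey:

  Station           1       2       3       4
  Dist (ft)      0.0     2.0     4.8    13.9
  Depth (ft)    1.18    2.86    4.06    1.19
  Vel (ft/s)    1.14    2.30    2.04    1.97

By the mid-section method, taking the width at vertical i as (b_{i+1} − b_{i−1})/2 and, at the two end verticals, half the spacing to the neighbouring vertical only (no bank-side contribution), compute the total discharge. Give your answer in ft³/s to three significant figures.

77.1 ft³/s

w_1 = (2.0 − 0.0)/2 = 1 ft; q_1 = 1.14 × 1.18 × 1 = 1.345 ft³/s
w_2 = (4.8 − 0.0)/2 = 2.4 ft; q_2 = 2.30 × 2.86 × 2.4 = 15.79 ft³/s
w_3 = (13.9 − 2.0)/2 = 5.95 ft; q_3 = 2.04 × 4.06 × 5.95 = 49.28 ft³/s
w_4 = (13.9 − 4.8)/2 = 4.55 ft; q_4 = 1.97 × 1.19 × 4.55 = 10.67 ft³/s
Q = Σ qᵢ = 77.08 ft³/s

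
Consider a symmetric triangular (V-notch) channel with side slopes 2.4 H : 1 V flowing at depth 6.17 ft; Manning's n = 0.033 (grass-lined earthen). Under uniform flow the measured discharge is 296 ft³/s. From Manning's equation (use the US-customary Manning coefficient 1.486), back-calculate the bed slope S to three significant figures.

A = z·y² = 2.4×6.17² = 91.37 ft²
P = 2y√(1+z²) = 2×6.17×√(1+2.4²) = 32.08 ft
R = A/P = 91.37/32.08 = 2.848 ft
S = (Q·n / (1.486·A·R^(2/3)))² = (296×0.033 / (1.486×91.37×2.009))² = 0.001282

0.00128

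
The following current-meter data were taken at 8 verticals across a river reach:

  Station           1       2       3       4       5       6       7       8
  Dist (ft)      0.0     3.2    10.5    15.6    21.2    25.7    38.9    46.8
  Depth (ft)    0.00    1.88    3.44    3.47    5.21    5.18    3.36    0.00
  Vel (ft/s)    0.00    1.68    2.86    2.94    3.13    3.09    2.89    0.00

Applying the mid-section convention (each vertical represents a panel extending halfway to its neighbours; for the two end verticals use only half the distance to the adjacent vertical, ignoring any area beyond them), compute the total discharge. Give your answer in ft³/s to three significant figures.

w_2 = (10.5 − 0.0)/2 = 5.25 ft; q_2 = 1.68 × 1.88 × 5.25 = 16.58 ft³/s
w_3 = (15.6 − 3.2)/2 = 6.2 ft; q_3 = 2.86 × 3.44 × 6.2 = 61.00 ft³/s
w_4 = (21.2 − 10.5)/2 = 5.35 ft; q_4 = 2.94 × 3.47 × 5.35 = 54.58 ft³/s
w_5 = (25.7 − 15.6)/2 = 5.05 ft; q_5 = 3.13 × 5.21 × 5.05 = 82.35 ft³/s
w_6 = (38.9 − 21.2)/2 = 8.85 ft; q_6 = 3.09 × 5.18 × 8.85 = 141.7 ft³/s
w_7 = (46.8 − 25.7)/2 = 10.55 ft; q_7 = 2.89 × 3.36 × 10.55 = 102.4 ft³/s
Stations 1, 8 contribute zero (depth or velocity is 0).
Q = Σ qᵢ = 458.6 ft³/s

459 ft³/s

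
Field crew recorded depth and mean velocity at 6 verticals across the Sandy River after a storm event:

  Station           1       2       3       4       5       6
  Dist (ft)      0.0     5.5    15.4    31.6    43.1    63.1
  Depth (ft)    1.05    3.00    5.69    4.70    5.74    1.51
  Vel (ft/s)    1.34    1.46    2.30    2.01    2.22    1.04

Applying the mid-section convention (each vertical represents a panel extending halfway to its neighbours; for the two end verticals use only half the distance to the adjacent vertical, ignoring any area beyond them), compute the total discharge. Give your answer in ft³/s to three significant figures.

w_1 = (5.5 − 0.0)/2 = 2.75 ft; q_1 = 1.34 × 1.05 × 2.75 = 3.869 ft³/s
w_2 = (15.4 − 0.0)/2 = 7.7 ft; q_2 = 1.46 × 3.00 × 7.7 = 33.73 ft³/s
w_3 = (31.6 − 5.5)/2 = 13.05 ft; q_3 = 2.30 × 5.69 × 13.05 = 170.8 ft³/s
w_4 = (43.1 − 15.4)/2 = 13.85 ft; q_4 = 2.01 × 4.70 × 13.85 = 130.8 ft³/s
w_5 = (63.1 − 31.6)/2 = 15.75 ft; q_5 = 2.22 × 5.74 × 15.75 = 200.7 ft³/s
w_6 = (63.1 − 43.1)/2 = 10 ft; q_6 = 1.04 × 1.51 × 10 = 15.70 ft³/s
Q = Σ qᵢ = 555.6 ft³/s

556 ft³/s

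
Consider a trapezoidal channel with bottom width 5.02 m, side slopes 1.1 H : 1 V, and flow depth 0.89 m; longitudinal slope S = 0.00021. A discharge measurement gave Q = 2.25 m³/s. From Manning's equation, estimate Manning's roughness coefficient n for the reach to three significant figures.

0.0270

A = (b + z·y)·y = (5.02 + 1.1×0.89)×0.89 = 5.339 m²
P = b + 2y√(1+z²) = 5.02 + 2×0.89×√(1+1.1²) = 7.666 m
R = A/P = 5.339/7.666 = 0.6965 m
n = (1/Q)·A·R^(2/3)·S^(1/2) = (1/2.25) × 5.339 × 0.7857 × 0.01449 = 0.02702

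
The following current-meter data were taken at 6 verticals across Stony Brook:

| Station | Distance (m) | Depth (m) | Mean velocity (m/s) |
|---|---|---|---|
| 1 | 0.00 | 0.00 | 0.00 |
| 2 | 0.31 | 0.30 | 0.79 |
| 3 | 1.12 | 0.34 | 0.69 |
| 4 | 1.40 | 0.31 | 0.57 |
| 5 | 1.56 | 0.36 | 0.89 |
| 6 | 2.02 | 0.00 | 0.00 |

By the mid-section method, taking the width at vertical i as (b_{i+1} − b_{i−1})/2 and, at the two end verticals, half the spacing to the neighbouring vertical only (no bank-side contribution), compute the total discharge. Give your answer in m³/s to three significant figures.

0.399 m³/s

w_2 = (1.12 − 0.00)/2 = 0.56 m; q_2 = 0.79 × 0.30 × 0.56 = 0.1327 m³/s
w_3 = (1.40 − 0.31)/2 = 0.545 m; q_3 = 0.69 × 0.34 × 0.545 = 0.1279 m³/s
w_4 = (1.56 − 1.12)/2 = 0.22 m; q_4 = 0.57 × 0.31 × 0.22 = 0.03887 m³/s
w_5 = (2.02 − 1.40)/2 = 0.31 m; q_5 = 0.89 × 0.36 × 0.31 = 0.09932 m³/s
Stations 1, 6 contribute zero (depth or velocity is 0).
Q = Σ qᵢ = 0.3988 m³/s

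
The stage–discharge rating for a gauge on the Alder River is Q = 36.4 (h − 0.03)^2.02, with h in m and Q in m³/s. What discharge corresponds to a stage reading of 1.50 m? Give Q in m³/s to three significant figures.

Q = 36.4 × (1.50 − 0.03)^2.02 = 36.4 × 1.47^2.02 = 79.27 m³/s

79.3 m³/s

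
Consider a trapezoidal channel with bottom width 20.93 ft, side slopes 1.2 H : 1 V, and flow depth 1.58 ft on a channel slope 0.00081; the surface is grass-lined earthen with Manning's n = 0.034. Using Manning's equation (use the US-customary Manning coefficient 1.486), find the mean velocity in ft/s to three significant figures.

1.55 ft/s

A = (b + z·y)·y = (20.93 + 1.2×1.58)×1.58 = 36.07 ft²
P = b + 2y√(1+z²) = 20.93 + 2×1.58×√(1+1.2²) = 25.87 ft
R = A/P = 36.07/25.87 = 1.394 ft
Q = (1.486/n)·A·R^(2/3)·S^(1/2) = (1.486/0.034) × 36.07 × 1.394^(2/3) × 0.00081^(1/2) = 55.99 ft³/s
V = Q/A = 55.99/36.07 = 1.552 ft/s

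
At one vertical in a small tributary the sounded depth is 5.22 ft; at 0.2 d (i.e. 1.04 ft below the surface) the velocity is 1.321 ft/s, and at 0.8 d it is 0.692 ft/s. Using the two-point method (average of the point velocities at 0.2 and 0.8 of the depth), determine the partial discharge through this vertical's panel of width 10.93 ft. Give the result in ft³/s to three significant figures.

57.4 ft³/s

v̄ = (1.321 + 0.692) / 2 = 1.007 ft/s
q = v̄ × d × w = 1.007 × 5.22 × 10.93 = 57.43 ft³/s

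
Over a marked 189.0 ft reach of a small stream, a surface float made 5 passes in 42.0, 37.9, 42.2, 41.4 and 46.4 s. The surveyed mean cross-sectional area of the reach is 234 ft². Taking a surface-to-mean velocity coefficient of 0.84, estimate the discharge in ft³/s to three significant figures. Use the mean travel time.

885 ft³/s

t̄ = (42.0 + 37.9 + 42.2 + 41.4 + 46.4) / 5 = 41.98 s
v_surface = L / t̄ = 189.0 / 41.98 = 4.502 ft/s
v_mean = 0.84 × 4.502 = 3.782 ft/s
Q = A × v_mean = 234 × 3.782 = 884.9 ft³/s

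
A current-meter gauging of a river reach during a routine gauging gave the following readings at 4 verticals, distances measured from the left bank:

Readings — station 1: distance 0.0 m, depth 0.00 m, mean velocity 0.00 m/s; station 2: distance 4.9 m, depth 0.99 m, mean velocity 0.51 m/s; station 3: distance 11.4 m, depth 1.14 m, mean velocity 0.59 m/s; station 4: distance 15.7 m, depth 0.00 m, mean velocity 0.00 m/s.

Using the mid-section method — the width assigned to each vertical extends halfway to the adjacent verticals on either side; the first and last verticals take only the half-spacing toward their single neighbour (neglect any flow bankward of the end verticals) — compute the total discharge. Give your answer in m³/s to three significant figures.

6.51 m³/s

w_2 = (11.4 − 0.0)/2 = 5.7 m; q_2 = 0.51 × 0.99 × 5.7 = 2.878 m³/s
w_3 = (15.7 − 4.9)/2 = 5.4 m; q_3 = 0.59 × 1.14 × 5.4 = 3.632 m³/s
Stations 1, 4 contribute zero (depth or velocity is 0).
Q = Σ qᵢ = 6.510 m³/s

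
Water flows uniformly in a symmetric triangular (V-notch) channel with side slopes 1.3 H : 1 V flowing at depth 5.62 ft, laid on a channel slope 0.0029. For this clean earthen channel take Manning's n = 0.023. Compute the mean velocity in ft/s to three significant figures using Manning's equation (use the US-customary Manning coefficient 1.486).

5.93 ft/s

A = z·y² = 1.3×5.62² = 41.06 ft²
P = 2y√(1+z²) = 2×5.62×√(1+1.3²) = 18.43 ft
R = A/P = 41.06/18.43 = 2.227 ft
Q = (1.486/n)·A·R^(2/3)·S^(1/2) = (1.486/0.023) × 41.06 × 2.227^(2/3) × 0.0029^(1/2) = 243.6 ft³/s
V = Q/A = 243.6/41.06 = 5.934 ft/s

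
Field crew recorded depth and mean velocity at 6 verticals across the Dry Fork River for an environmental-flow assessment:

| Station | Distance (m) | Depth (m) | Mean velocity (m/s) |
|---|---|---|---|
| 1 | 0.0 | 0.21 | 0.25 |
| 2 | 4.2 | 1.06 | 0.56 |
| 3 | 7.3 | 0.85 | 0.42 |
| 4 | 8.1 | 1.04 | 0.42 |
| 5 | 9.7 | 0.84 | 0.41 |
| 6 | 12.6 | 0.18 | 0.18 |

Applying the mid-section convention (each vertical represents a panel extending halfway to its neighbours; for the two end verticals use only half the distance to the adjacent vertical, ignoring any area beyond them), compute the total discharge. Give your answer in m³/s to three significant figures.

4.32 m³/s

w_1 = (4.2 − 0.0)/2 = 2.1 m; q_1 = 0.25 × 0.21 × 2.1 = 0.1103 m³/s
w_2 = (7.3 − 0.0)/2 = 3.65 m; q_2 = 0.56 × 1.06 × 3.65 = 2.167 m³/s
w_3 = (8.1 − 4.2)/2 = 1.95 m; q_3 = 0.42 × 0.85 × 1.95 = 0.6962 m³/s
w_4 = (9.7 − 7.3)/2 = 1.2 m; q_4 = 0.42 × 1.04 × 1.2 = 0.5242 m³/s
w_5 = (12.6 − 8.1)/2 = 2.25 m; q_5 = 0.41 × 0.84 × 2.25 = 0.7749 m³/s
w_6 = (12.6 − 9.7)/2 = 1.45 m; q_6 = 0.18 × 0.18 × 1.45 = 0.04698 m³/s
Q = Σ qᵢ = 4.319 m³/s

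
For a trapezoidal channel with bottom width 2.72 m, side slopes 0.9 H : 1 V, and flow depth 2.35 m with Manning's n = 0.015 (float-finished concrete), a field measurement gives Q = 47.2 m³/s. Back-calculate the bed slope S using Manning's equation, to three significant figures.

0.00286

A = (b + z·y)·y = (2.72 + 0.9×2.35)×2.35 = 11.36 m²
P = b + 2y√(1+z²) = 2.72 + 2×2.35×√(1+0.9²) = 9.043 m
R = A/P = 11.36/9.043 = 1.256 m
S = (Q·n / (1·A·R^(2/3)))² = (47.2×0.015 / (1×11.36×1.164))² = 0.002864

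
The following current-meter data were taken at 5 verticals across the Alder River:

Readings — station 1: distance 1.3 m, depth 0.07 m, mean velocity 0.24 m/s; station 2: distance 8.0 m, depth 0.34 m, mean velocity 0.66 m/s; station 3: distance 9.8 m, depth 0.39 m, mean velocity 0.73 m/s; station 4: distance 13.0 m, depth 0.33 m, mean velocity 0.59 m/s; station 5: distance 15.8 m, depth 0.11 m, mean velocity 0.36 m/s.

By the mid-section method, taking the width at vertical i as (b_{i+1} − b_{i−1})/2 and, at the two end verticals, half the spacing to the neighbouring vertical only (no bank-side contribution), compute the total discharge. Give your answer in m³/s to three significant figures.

2.36 m³/s

w_1 = (8.0 − 1.3)/2 = 3.35 m; q_1 = 0.24 × 0.07 × 3.35 = 0.05628 m³/s
w_2 = (9.8 − 1.3)/2 = 4.25 m; q_2 = 0.66 × 0.34 × 4.25 = 0.9537 m³/s
w_3 = (13.0 − 8.0)/2 = 2.5 m; q_3 = 0.73 × 0.39 × 2.5 = 0.7118 m³/s
w_4 = (15.8 − 9.8)/2 = 3 m; q_4 = 0.59 × 0.33 × 3 = 0.5841 m³/s
w_5 = (15.8 − 13.0)/2 = 1.4 m; q_5 = 0.36 × 0.11 × 1.4 = 0.05544 m³/s
Q = Σ qᵢ = 2.361 m³/s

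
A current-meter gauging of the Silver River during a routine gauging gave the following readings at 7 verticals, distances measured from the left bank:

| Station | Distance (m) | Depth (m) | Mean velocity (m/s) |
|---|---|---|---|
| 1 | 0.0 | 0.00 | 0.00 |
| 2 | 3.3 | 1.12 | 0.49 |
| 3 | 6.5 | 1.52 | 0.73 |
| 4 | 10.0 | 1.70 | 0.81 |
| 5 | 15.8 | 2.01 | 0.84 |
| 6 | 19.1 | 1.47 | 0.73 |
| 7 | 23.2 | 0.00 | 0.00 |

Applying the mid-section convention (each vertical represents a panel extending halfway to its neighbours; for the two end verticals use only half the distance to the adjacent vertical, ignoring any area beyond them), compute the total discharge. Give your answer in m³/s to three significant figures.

w_2 = (6.5 − 0.0)/2 = 3.25 m; q_2 = 0.49 × 1.12 × 3.25 = 1.784 m³/s
w_3 = (10.0 − 3.3)/2 = 3.35 m; q_3 = 0.73 × 1.52 × 3.35 = 3.717 m³/s
w_4 = (15.8 − 6.5)/2 = 4.65 m; q_4 = 0.81 × 1.70 × 4.65 = 6.403 m³/s
w_5 = (19.1 − 10.0)/2 = 4.55 m; q_5 = 0.84 × 2.01 × 4.55 = 7.682 m³/s
w_6 = (23.2 − 15.8)/2 = 3.7 m; q_6 = 0.73 × 1.47 × 3.7 = 3.970 m³/s
Stations 1, 7 contribute zero (depth or velocity is 0).
Q = Σ qᵢ = 23.56 m³/s

23.6 m³/s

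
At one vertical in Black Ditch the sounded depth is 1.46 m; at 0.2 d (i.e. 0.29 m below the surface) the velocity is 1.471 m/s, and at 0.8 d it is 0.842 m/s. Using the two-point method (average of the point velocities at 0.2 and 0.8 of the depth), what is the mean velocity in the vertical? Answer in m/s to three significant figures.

v̄ = (1.471 + 0.842) / 2 = 1.157 m/s

1.16 m/s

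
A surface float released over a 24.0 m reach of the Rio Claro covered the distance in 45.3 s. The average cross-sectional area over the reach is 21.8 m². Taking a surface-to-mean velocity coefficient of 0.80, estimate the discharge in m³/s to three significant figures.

9.24 m³/s

v_surface = L / t̄ = 24.0 / 45.3 = 0.5298 m/s
v_mean = 0.80 × 0.5298 = 0.4238 m/s
Q = A × v_mean = 21.8 × 0.4238 = 9.240 m³/s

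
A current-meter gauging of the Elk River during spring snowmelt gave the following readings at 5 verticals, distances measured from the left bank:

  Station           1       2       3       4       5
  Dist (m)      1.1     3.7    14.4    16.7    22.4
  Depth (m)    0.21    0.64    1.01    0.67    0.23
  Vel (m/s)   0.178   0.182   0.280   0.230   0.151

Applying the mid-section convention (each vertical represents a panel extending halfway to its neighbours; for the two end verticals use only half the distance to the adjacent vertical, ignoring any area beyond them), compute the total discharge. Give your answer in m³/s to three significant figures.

w_1 = (3.7 − 1.1)/2 = 1.3 m; q_1 = 0.178 × 0.21 × 1.3 = 0.04859 m³/s
w_2 = (14.4 − 1.1)/2 = 6.65 m; q_2 = 0.182 × 0.64 × 6.65 = 0.7746 m³/s
w_3 = (16.7 − 3.7)/2 = 6.5 m; q_3 = 0.280 × 1.01 × 6.5 = 1.838 m³/s
w_4 = (22.4 − 14.4)/2 = 4 m; q_4 = 0.230 × 0.67 × 4 = 0.6164 m³/s
w_5 = (22.4 − 16.7)/2 = 2.85 m; q_5 = 0.151 × 0.23 × 2.85 = 0.09898 m³/s
Q = Σ qᵢ = 3.377 m³/s

3.38 m³/s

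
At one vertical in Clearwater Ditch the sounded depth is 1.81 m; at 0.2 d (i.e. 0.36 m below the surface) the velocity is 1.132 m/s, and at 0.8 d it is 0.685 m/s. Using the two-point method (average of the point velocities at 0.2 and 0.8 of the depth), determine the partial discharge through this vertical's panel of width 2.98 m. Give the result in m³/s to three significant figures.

v̄ = (1.132 + 0.685) / 2 = 0.9085 m/s
q = v̄ × d × w = 0.9085 × 1.81 × 2.98 = 4.900 m³/s

4.90 m³/s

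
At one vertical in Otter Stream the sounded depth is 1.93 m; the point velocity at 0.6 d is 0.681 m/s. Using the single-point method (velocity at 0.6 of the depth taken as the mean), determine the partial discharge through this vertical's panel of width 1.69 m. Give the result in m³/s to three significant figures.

2.22 m³/s

v̄ = v₀.₆ = 0.681 m/s
q = v̄ × d × w = 0.6810 × 1.93 × 1.69 = 2.221 m³/s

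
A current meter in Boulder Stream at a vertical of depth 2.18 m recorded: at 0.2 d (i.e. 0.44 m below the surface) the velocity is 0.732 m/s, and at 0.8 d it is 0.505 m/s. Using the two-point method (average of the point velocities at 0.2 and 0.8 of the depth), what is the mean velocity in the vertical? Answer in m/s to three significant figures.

v̄ = (0.732 + 0.505) / 2 = 0.6185 m/s

0.619 m/s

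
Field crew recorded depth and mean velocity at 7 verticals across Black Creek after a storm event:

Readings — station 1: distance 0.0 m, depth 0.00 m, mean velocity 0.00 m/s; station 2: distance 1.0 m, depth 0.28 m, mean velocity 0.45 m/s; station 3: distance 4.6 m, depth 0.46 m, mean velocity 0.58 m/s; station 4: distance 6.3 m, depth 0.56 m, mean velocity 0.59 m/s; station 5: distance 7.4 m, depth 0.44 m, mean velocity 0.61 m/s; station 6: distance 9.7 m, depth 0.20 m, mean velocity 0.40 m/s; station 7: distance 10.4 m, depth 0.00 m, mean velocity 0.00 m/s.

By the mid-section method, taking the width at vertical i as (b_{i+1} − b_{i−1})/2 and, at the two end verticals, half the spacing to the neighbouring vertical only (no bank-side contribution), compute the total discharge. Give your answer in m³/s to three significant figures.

2.04 m³/s

w_2 = (4.6 − 0.0)/2 = 2.3 m; q_2 = 0.45 × 0.28 × 2.3 = 0.2898 m³/s
w_3 = (6.3 − 1.0)/2 = 2.65 m; q_3 = 0.58 × 0.46 × 2.65 = 0.7070 m³/s
w_4 = (7.4 − 4.6)/2 = 1.4 m; q_4 = 0.59 × 0.56 × 1.4 = 0.4626 m³/s
w_5 = (9.7 − 6.3)/2 = 1.7 m; q_5 = 0.61 × 0.44 × 1.7 = 0.4563 m³/s
w_6 = (10.4 − 7.4)/2 = 1.5 m; q_6 = 0.40 × 0.20 × 1.5 = 0.1200 m³/s
Stations 1, 7 contribute zero (depth or velocity is 0).
Q = Σ qᵢ = 2.036 m³/s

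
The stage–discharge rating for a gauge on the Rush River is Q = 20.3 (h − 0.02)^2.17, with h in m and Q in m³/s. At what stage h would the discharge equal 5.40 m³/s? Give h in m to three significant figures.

h − h₀ = (Q/C)^(1/b) = (5.40/20.3)^(1/2.17) = 0.5432 m
h = 0.02 + 0.5432 = 0.5632 m

0.563 m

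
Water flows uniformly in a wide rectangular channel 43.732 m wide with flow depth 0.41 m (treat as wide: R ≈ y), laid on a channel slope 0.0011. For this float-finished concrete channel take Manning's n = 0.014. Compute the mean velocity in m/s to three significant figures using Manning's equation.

A = b·y = 43.732 × 0.41 = 17.93 m²
Wide channel: R ≈ y = 0.41 m
Q = (1/n)·A·R^(2/3)·S^(1/2) = (1/0.014) × 17.93 × 0.4100^(2/3) × 0.0011^(1/2) = 23.44 m³/s
V = Q/A = 23.44/17.93 = 1.307 m/s

1.31 m/s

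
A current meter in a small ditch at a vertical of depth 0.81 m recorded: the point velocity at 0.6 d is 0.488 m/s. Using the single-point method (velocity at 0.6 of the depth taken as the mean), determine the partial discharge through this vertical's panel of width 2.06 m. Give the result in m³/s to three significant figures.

0.814 m³/s

v̄ = v₀.₆ = 0.488 m/s
q = v̄ × d × w = 0.4880 × 0.81 × 2.06 = 0.8143 m³/s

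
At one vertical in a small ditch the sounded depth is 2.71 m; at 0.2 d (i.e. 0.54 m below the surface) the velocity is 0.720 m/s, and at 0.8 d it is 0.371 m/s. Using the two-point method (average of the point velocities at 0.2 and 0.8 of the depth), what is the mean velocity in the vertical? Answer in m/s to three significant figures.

v̄ = (0.720 + 0.371) / 2 = 0.5455 m/s

0.546 m/s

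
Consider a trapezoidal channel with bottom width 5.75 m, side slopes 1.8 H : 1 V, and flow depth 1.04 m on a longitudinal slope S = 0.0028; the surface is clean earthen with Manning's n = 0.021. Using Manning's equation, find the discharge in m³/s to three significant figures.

17.1 m³/s

A = (b + z·y)·y = (5.75 + 1.8×1.04)×1.04 = 7.927 m²
P = b + 2y√(1+z²) = 5.75 + 2×1.04×√(1+1.8²) = 10.03 m
R = A/P = 7.927/10.03 = 0.7901 m
Q = (1/n)·A·R^(2/3)·S^(1/2) = (1/0.021) × 7.927 × 0.7901^(2/3) × 0.0028^(1/2) = 17.07 m³/s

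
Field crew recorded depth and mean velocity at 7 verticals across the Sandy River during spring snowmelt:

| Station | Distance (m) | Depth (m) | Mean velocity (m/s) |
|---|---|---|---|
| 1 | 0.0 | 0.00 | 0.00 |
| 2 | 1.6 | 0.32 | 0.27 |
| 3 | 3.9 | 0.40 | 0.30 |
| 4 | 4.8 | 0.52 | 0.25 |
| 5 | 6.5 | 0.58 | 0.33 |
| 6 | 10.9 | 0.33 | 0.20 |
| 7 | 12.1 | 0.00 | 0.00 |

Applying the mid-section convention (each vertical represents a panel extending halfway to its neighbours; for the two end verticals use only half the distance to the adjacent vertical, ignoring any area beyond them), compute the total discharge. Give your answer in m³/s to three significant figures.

w_2 = (3.9 − 0.0)/2 = 1.95 m; q_2 = 0.27 × 0.32 × 1.95 = 0.1685 m³/s
w_3 = (4.8 − 1.6)/2 = 1.6 m; q_3 = 0.30 × 0.40 × 1.6 = 0.1920 m³/s
w_4 = (6.5 − 3.9)/2 = 1.3 m; q_4 = 0.25 × 0.52 × 1.3 = 0.1690 m³/s
w_5 = (10.9 − 4.8)/2 = 3.05 m; q_5 = 0.33 × 0.58 × 3.05 = 0.5838 m³/s
w_6 = (12.1 − 6.5)/2 = 2.8 m; q_6 = 0.20 × 0.33 × 2.8 = 0.1848 m³/s
Stations 1, 7 contribute zero (depth or velocity is 0).
Q = Σ qᵢ = 1.298 m³/s

1.30 m³/s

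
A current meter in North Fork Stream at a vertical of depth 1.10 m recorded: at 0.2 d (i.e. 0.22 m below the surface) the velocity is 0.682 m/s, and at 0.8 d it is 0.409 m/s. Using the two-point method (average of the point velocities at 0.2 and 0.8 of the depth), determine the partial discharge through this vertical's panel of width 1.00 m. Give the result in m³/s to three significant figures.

v̄ = (0.682 + 0.409) / 2 = 0.5455 m/s
q = v̄ × d × w = 0.5455 × 1.10 × 1.00 = 0.6001 m³/s

0.600 m³/s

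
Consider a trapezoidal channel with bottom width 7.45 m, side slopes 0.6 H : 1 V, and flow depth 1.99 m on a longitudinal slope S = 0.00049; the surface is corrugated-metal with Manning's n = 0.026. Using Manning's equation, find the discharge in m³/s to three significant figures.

18.5 m³/s

A = (b + z·y)·y = (7.45 + 0.6×1.99)×1.99 = 17.20 m²
P = b + 2y√(1+z²) = 7.45 + 2×1.99×√(1+0.6²) = 12.09 m
R = A/P = 17.20/12.09 = 1.423 m
Q = (1/n)·A·R^(2/3)·S^(1/2) = (1/0.026) × 17.20 × 1.423^(2/3) × 0.00049^(1/2) = 18.52 m³/s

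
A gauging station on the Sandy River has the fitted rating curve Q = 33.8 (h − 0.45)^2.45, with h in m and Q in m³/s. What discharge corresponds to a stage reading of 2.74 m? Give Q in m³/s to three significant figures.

257 m³/s

Q = 33.8 × (2.74 − 0.45)^2.45 = 33.8 × 2.29^2.45 = 257.3 m³/s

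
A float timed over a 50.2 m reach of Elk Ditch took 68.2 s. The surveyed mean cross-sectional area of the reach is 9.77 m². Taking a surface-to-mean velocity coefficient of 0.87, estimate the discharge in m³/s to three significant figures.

6.26 m³/s

v_surface = L / t̄ = 50.2 / 68.2 = 0.7361 m/s
v_mean = 0.87 × 0.7361 = 0.6404 m/s
Q = A × v_mean = 9.77 × 0.6404 = 6.257 m³/s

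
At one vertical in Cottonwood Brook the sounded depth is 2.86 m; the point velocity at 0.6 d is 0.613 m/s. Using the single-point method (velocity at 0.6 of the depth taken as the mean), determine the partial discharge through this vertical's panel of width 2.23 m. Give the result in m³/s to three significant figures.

3.91 m³/s

v̄ = v₀.₆ = 0.613 m/s
q = v̄ × d × w = 0.6130 × 2.86 × 2.23 = 3.910 m³/s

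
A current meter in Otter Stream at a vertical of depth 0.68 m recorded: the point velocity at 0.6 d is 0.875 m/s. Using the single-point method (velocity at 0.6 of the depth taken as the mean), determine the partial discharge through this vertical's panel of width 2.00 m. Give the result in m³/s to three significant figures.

v̄ = v₀.₆ = 0.875 m/s
q = v̄ × d × w = 0.8750 × 0.68 × 2.00 = 1.190 m³/s

1.19 m³/s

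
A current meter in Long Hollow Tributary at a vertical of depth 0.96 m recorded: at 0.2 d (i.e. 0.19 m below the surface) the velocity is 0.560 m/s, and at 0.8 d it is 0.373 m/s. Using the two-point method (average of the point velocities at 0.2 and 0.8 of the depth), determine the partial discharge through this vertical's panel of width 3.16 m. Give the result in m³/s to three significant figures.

1.42 m³/s

v̄ = (0.560 + 0.373) / 2 = 0.4665 m/s
q = v̄ × d × w = 0.4665 × 0.96 × 3.16 = 1.415 m³/s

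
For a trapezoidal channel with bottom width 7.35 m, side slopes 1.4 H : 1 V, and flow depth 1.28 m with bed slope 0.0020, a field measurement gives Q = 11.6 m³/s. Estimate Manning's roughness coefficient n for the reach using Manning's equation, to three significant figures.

0.0450

A = (b + z·y)·y = (7.35 + 1.4×1.28)×1.28 = 11.70 m²
P = b + 2y√(1+z²) = 7.35 + 2×1.28×√(1+1.4²) = 11.75 m
R = A/P = 11.70/11.75 = 0.9955 m
n = (1/Q)·A·R^(2/3)·S^(1/2) = (1/11.6) × 11.70 × 0.9970 × 0.04472 = 0.04498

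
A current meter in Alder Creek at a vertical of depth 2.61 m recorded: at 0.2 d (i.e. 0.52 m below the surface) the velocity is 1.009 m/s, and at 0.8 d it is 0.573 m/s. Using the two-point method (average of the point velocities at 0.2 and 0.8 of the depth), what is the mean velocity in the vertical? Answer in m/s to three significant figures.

v̄ = (1.009 + 0.573) / 2 = 0.7910 m/s

0.791 m/s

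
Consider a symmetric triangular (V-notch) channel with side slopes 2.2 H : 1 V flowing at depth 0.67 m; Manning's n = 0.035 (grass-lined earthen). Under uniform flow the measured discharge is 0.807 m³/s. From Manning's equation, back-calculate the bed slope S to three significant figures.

A = z·y² = 2.2×0.67² = 0.9876 m²
P = 2y√(1+z²) = 2×0.67×√(1+2.2²) = 3.238 m
R = A/P = 0.9876/3.238 = 0.3050 m
S = (Q·n / (1·A·R^(2/3)))² = (0.807×0.035 / (1×0.9876×0.4531))² = 0.003985

0.00398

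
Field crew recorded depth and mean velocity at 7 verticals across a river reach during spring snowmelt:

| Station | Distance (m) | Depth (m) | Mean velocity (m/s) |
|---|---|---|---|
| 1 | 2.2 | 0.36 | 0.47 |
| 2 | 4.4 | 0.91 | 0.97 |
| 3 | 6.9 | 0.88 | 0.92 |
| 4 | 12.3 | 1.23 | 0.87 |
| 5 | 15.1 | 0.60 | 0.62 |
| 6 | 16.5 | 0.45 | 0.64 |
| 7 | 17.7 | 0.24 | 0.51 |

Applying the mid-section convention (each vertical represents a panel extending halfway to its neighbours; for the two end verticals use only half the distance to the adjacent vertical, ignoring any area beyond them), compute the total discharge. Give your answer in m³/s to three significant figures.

11.1 m³/s

w_1 = (4.4 − 2.2)/2 = 1.1 m; q_1 = 0.47 × 0.36 × 1.1 = 0.1861 m³/s
w_2 = (6.9 − 2.2)/2 = 2.35 m; q_2 = 0.97 × 0.91 × 2.35 = 2.074 m³/s
w_3 = (12.3 − 4.4)/2 = 3.95 m; q_3 = 0.92 × 0.88 × 3.95 = 3.198 m³/s
w_4 = (15.1 − 6.9)/2 = 4.1 m; q_4 = 0.87 × 1.23 × 4.1 = 4.387 m³/s
w_5 = (16.5 − 12.3)/2 = 2.1 m; q_5 = 0.62 × 0.60 × 2.1 = 0.7812 m³/s
w_6 = (17.7 − 15.1)/2 = 1.3 m; q_6 = 0.64 × 0.45 × 1.3 = 0.3744 m³/s
w_7 = (17.7 − 16.5)/2 = 0.6 m; q_7 = 0.51 × 0.24 × 0.6 = 0.07344 m³/s
Q = Σ qᵢ = 11.07 m³/s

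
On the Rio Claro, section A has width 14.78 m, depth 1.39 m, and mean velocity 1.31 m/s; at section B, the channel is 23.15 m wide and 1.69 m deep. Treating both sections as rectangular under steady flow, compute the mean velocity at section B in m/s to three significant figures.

Q = A₁V₁ = (14.78×1.39) × 1.31 = 26.91 m³/s
A₂ = 23.15 × 1.69 = 39.12 m²
V₂ = Q/A₂ = 26.91/39.12 = 0.6879 m/s

0.688 m/s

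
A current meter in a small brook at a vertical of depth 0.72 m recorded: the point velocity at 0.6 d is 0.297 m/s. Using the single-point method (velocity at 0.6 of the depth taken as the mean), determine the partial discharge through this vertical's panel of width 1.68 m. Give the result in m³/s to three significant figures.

v̄ = v₀.₆ = 0.297 m/s
q = v̄ × d × w = 0.2970 × 0.72 × 1.68 = 0.3593 m³/s

0.359 m³/s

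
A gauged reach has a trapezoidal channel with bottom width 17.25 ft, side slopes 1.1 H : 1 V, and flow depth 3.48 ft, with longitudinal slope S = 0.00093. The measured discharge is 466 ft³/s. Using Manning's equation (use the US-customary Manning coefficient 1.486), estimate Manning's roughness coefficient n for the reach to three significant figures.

0.0137

A = (b + z·y)·y = (17.25 + 1.1×3.48)×3.48 = 73.35 ft²
P = b + 2y√(1+z²) = 17.25 + 2×3.48×√(1+1.1²) = 27.60 ft
R = A/P = 73.35/27.60 = 2.658 ft
n = (1.486/Q)·A·R^(2/3)·S^(1/2) = (1.486/466) × 73.35 × 1.919 × 0.03050 = 0.01369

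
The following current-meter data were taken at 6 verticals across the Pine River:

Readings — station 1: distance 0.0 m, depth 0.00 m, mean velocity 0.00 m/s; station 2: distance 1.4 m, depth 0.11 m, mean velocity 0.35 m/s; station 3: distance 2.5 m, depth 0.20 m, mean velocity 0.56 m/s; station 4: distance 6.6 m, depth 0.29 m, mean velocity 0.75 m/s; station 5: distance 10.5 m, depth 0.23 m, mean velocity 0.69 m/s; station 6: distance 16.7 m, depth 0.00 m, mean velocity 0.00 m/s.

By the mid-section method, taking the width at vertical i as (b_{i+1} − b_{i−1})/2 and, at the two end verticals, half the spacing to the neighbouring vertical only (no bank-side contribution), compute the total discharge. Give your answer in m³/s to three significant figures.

2.01 m³/s

w_2 = (2.5 − 0.0)/2 = 1.25 m; q_2 = 0.35 × 0.11 × 1.25 = 0.04813 m³/s
w_3 = (6.6 − 1.4)/2 = 2.6 m; q_3 = 0.56 × 0.20 × 2.6 = 0.2912 m³/s
w_4 = (10.5 − 2.5)/2 = 4 m; q_4 = 0.75 × 0.29 × 4 = 0.8700 m³/s
w_5 = (16.7 − 6.6)/2 = 5.05 m; q_5 = 0.69 × 0.23 × 5.05 = 0.8014 m³/s
Stations 1, 6 contribute zero (depth or velocity is 0).
Q = Σ qᵢ = 2.011 m³/s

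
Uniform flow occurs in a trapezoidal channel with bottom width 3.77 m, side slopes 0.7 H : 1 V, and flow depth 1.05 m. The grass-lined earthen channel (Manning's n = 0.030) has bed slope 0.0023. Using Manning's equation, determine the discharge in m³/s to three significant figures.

A = (b + z·y)·y = (3.77 + 0.7×1.05)×1.05 = 4.730 m²
P = b + 2y√(1+z²) = 3.77 + 2×1.05×√(1+0.7²) = 6.333 m
R = A/P = 4.730/6.333 = 0.7469 m
Q = (1/n)·A·R^(2/3)·S^(1/2) = (1/0.030) × 4.730 × 0.7469^(2/3) × 0.0023^(1/2) = 6.225 m³/s

6.22 m³/s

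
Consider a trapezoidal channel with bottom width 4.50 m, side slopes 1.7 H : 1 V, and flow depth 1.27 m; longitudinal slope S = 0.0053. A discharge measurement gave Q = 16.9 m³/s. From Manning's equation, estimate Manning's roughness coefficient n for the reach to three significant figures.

A = (b + z·y)·y = (4.50 + 1.7×1.27)×1.27 = 8.457 m²
P = b + 2y√(1+z²) = 4.50 + 2×1.27×√(1+1.7²) = 9.510 m
R = A/P = 8.457/9.510 = 0.8893 m
n = (1/Q)·A·R^(2/3)·S^(1/2) = (1/16.9) × 8.457 × 0.9248 × 0.07280 = 0.03369

0.0337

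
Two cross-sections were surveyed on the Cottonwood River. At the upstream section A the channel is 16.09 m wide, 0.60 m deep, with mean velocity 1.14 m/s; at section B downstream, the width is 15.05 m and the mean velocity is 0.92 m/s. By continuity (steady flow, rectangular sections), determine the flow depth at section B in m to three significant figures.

Q = A₁V₁ = (16.09×0.60) × 1.14 = 11.01 m³/s
d₂ = Q/(b₂ V₂) = 11.01/(15.05×0.92) = 0.7949 m

0.795 m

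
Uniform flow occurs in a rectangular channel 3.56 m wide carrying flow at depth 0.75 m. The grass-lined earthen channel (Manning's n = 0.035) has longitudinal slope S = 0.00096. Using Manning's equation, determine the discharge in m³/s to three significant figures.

1.54 m³/s

A = b·y = 3.56 × 0.75 = 2.670 m²
P = b + 2y = 3.56 + 2×0.75 = 5.060 m
R = A/P = 2.670/5.060 = 0.5277 m
Q = (1/n)·A·R^(2/3)·S^(1/2) = (1/0.035) × 2.670 × 0.5277^(2/3) × 0.00096^(1/2) = 1.543 m³/s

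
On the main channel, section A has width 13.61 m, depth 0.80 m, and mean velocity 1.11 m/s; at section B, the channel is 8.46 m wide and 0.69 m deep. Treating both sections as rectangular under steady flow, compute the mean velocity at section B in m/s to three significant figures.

2.07 m/s

Q = A₁V₁ = (13.61×0.80) × 1.11 = 12.09 m³/s
A₂ = 8.46 × 0.69 = 5.837 m²
V₂ = Q/A₂ = 12.09/5.837 = 2.070 m/s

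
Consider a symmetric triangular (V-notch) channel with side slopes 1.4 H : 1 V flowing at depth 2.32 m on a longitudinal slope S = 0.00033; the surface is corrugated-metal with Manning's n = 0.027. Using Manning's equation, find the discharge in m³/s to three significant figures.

4.88 m³/s

A = z·y² = 1.4×2.32² = 7.535 m²
P = 2y√(1+z²) = 2×2.32×√(1+1.4²) = 7.983 m
R = A/P = 7.535/7.983 = 0.9439 m
Q = (1/n)·A·R^(2/3)·S^(1/2) = (1/0.027) × 7.535 × 0.9439^(2/3) × 0.00033^(1/2) = 4.879 m³/s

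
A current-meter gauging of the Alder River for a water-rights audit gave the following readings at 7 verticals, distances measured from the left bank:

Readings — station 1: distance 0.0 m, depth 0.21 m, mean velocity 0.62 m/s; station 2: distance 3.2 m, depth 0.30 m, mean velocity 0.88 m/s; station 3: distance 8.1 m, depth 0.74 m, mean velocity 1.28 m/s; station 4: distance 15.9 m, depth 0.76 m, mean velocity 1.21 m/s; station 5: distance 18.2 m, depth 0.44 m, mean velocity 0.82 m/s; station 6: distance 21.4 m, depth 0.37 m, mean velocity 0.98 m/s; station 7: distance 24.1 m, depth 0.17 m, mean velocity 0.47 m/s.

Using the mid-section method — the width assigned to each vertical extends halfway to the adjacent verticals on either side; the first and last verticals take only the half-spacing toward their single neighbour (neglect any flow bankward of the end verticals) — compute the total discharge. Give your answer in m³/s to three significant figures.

14.1 m³/s

w_1 = (3.2 − 0.0)/2 = 1.6 m; q_1 = 0.62 × 0.21 × 1.6 = 0.2083 m³/s
w_2 = (8.1 − 0.0)/2 = 4.05 m; q_2 = 0.88 × 0.30 × 4.05 = 1.069 m³/s
w_3 = (15.9 − 3.2)/2 = 6.35 m; q_3 = 1.28 × 0.74 × 6.35 = 6.015 m³/s
w_4 = (18.2 − 8.1)/2 = 5.05 m; q_4 = 1.21 × 0.76 × 5.05 = 4.644 m³/s
w_5 = (21.4 − 15.9)/2 = 2.75 m; q_5 = 0.82 × 0.44 × 2.75 = 0.9922 m³/s
w_6 = (24.1 − 18.2)/2 = 2.95 m; q_6 = 0.98 × 0.37 × 2.95 = 1.070 m³/s
w_7 = (24.1 − 21.4)/2 = 1.35 m; q_7 = 0.47 × 0.17 × 1.35 = 0.1079 m³/s
Q = Σ qᵢ = 14.11 m³/s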